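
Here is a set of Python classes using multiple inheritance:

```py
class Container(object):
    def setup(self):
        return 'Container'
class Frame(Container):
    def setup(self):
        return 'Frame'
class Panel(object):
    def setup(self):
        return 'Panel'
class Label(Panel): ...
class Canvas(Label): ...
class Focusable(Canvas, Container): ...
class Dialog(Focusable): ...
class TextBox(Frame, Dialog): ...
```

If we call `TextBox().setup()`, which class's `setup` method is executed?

Frame

L[TextBox] = TextBox + merge(L[Frame], L[Dialog], [Frame Dialog])
  take Frame:  [Frame Container object] + [Dialog Focusable Canvas Label Panel Container object] + [Frame Dialog]
  take Dialog:  [Container object] + [Dialog Focusable Canvas Label Panel Container object] + [Dialog]
  take Focusable:  [Container object] + [Focusable Canvas Label Panel Container object]
  take Canvas:  [Container object] + [Canvas Label Panel Container object]
  take Label:  [Container object] + [Label Panel Container object]
  take Panel:  [Container object] + [Panel Container object]
  take Container:  [Container object] + [Container object]
  take object:  [object] + [object]
MRO: TextBox Frame Dialog Focusable Canvas Label Panel Container object
setup is defined in: Container, Frame, Panel. First along the MRO is Frame.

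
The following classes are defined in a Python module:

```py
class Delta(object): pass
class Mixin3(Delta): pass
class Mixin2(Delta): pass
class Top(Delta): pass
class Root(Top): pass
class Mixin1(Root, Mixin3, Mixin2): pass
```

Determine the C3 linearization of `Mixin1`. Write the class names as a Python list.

[Mixin1, Root, Top, Mixin3, Mixin2, Delta, object]

L[Mixin1] = Mixin1 + merge(L[Root], L[Mixin3], L[Mixin2], [Root Mixin3 Mixin2])
  take Root:  [Root Top Delta object] + [Mixin3 Delta object] + [Mixin2 Delta object] + [Root Mixin3 Mixin2]
  take Top:  [Top Delta object] + [Mixin3 Delta object] + [Mixin2 Delta object] + [Mixin3 Mixin2]
  take Mixin3:  [Delta object] + [Mixin3 Delta object] + [Mixin2 Delta object] + [Mixin3 Mixin2]
  take Mixin2:  [Delta object] + [Delta object] + [Mixin2 Delta object] + [Mixin2]
  take Delta:  [Delta object] + [Delta object] + [Delta object]
  take object:  [object] + [object] + [object]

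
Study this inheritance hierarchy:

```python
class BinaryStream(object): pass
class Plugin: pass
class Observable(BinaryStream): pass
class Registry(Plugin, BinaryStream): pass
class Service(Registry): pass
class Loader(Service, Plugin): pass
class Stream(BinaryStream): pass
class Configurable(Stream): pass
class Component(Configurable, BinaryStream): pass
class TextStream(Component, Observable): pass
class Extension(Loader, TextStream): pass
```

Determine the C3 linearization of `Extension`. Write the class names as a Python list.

L[Extension] = Extension + merge(L[Loader], L[TextStream], [Loader TextStream])
  take Loader:  [Loader Service Registry Plugin BinaryStream object] + [TextStream Component Configurable Stream Observable BinaryStream object] + [Loader TextStream]
  take Service:  [Service Registry Plugin BinaryStream object] + [TextStream Component Configurable Stream Observable BinaryStream object] + [TextStream]
  take Registry:  [Registry Plugin BinaryStream object] + [TextStream Component Configurable Stream Observable BinaryStream object] + [TextStream]
  take Plugin:  [Plugin BinaryStream object] + [TextStream Component Configurable Stream Observable BinaryStream object] + [TextStream]
  take TextStream:  [BinaryStream object] + [TextStream Component Configurable Stream Observable BinaryStream object] + [TextStream]
  take Component:  [BinaryStream object] + [Component Configurable Stream Observable BinaryStream object]
  take Configurable:  [BinaryStream object] + [Configurable Stream Observable BinaryStream object]
  take Stream:  [BinaryStream object] + [Stream Observable BinaryStream object]
  take Observable:  [BinaryStream object] + [Observable BinaryStream object]
  take BinaryStream:  [BinaryStream object] + [BinaryStream object]
  take object:  [object] + [object]

[Extension, Loader, Service, Registry, Plugin, TextStream, Component, Configurable, Stream, Observable, BinaryStream, object]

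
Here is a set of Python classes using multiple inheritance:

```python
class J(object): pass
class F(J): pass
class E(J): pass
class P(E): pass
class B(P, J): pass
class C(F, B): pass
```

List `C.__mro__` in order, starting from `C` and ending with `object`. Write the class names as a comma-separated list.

L[C] = C + merge(L[F], L[B], [F B])
  take F:  [F J object] + [B P E J object] + [F B]
  take B:  [J object] + [B P E J object] + [B]
  take P:  [J object] + [P E J object]
  take E:  [J object] + [E J object]
  take J:  [J object] + [J object]
  take object:  [object] + [object]

C, F, B, P, E, J, object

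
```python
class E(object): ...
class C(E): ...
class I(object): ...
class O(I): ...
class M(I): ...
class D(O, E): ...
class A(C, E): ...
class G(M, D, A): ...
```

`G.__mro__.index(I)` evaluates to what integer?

4

L[G] = G + merge(L[M], L[D], L[A], [M D A])
  take M:  [M I object] + [D O I E object] + [A C E object] + [M D A]
  take D:  [I object] + [D O I E object] + [A C E object] + [D A]
  take O:  [I object] + [O I E object] + [A C E object] + [A]
  take I:  [I object] + [I E object] + [A C E object] + [A]
  take A:  [object] + [E object] + [A C E object] + [A]
  take C:  [object] + [E object] + [C E object]
  take E:  [object] + [E object] + [E object]
  take object:  [object] + [object] + [object]
MRO: G M D O I A C E object
I sits at index 4.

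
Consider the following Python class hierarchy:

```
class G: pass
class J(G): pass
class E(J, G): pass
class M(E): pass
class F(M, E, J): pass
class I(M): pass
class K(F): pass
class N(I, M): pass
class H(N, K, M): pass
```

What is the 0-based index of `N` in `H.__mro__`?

1

L[H] = H + merge(L[N], L[K], L[M], [N K M])
  take N:  [N I M E J G object] + [K F M E J G object] + [M E J G object] + [N K M]
  take I:  [I M E J G object] + [K F M E J G object] + [M E J G object] + [K M]
  take K:  [M E J G object] + [K F M E J G object] + [M E J G object] + [K M]
  take F:  [M E J G object] + [F M E J G object] + [M E J G object] + [M]
  take M:  [M E J G object] + [M E J G object] + [M E J G object] + [M]
  take E:  [E J G object] + [E J G object] + [E J G object]
  take J:  [J G object] + [J G object] + [J G object]
  take G:  [G object] + [G object] + [G object]
  take object:  [object] + [object] + [object]
MRO: H N I K F M E J G object
N sits at index 1.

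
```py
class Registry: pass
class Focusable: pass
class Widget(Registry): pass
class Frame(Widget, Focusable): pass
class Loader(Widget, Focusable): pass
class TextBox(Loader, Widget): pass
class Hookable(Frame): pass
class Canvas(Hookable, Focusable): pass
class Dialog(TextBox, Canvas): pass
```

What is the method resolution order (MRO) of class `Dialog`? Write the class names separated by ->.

L[Dialog] = Dialog + merge(L[TextBox], L[Canvas], [TextBox Canvas])
  take TextBox:  [TextBox Loader Widget Registry Focusable object] + [Canvas Hookable Frame Widget Registry Focusable object] + [TextBox Canvas]
  take Loader:  [Loader Widget Registry Focusable object] + [Canvas Hookable Frame Widget Registry Focusable object] + [Canvas]
  take Canvas:  [Widget Registry Focusable object] + [Canvas Hookable Frame Widget Registry Focusable object] + [Canvas]
  take Hookable:  [Widget Registry Focusable object] + [Hookable Frame Widget Registry Focusable object]
  take Frame:  [Widget Registry Focusable object] + [Frame Widget Registry Focusable object]
  take Widget:  [Widget Registry Focusable object] + [Widget Registry Focusable object]
  take Registry:  [Registry Focusable object] + [Registry Focusable object]
  take Focusable:  [Focusable object] + [Focusable object]
  take object:  [object] + [object]

Dialog -> TextBox -> Loader -> Canvas -> Hookable -> Frame -> Widget -> Registry -> Focusable -> object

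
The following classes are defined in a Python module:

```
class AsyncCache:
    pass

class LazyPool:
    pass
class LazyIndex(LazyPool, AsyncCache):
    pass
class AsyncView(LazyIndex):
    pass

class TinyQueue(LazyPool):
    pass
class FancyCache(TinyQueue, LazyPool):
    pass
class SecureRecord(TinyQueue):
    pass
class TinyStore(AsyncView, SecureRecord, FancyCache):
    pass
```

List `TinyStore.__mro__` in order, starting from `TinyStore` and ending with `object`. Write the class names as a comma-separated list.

L[TinyStore] = TinyStore + merge(L[AsyncView], L[SecureRecord], L[FancyCache], [AsyncView SecureRecord FancyCache])
  take AsyncView:  [AsyncView LazyIndex LazyPool AsyncCache object] + [SecureRecord TinyQueue LazyPool object] + [FancyCache TinyQueue LazyPool object] + [AsyncView SecureRecord FancyCache]
  take LazyIndex:  [LazyIndex LazyPool AsyncCache object] + [SecureRecord TinyQueue LazyPool object] + [FancyCache TinyQueue LazyPool object] + [SecureRecord FancyCache]
  take SecureRecord:  [LazyPool AsyncCache object] + [SecureRecord TinyQueue LazyPool object] + [FancyCache TinyQueue LazyPool object] + [SecureRecord FancyCache]
  take FancyCache:  [LazyPool AsyncCache object] + [TinyQueue LazyPool object] + [FancyCache TinyQueue LazyPool object] + [FancyCache]
  take TinyQueue:  [LazyPool AsyncCache object] + [TinyQueue LazyPool object] + [TinyQueue LazyPool object]
  take LazyPool:  [LazyPool AsyncCache object] + [LazyPool object] + [LazyPool object]
  take AsyncCache:  [AsyncCache object] + [object] + [object]
  take object:  [object] + [object] + [object]

TinyStore, AsyncView, LazyIndex, SecureRecord, FancyCache, TinyQueue, LazyPool, AsyncCache, object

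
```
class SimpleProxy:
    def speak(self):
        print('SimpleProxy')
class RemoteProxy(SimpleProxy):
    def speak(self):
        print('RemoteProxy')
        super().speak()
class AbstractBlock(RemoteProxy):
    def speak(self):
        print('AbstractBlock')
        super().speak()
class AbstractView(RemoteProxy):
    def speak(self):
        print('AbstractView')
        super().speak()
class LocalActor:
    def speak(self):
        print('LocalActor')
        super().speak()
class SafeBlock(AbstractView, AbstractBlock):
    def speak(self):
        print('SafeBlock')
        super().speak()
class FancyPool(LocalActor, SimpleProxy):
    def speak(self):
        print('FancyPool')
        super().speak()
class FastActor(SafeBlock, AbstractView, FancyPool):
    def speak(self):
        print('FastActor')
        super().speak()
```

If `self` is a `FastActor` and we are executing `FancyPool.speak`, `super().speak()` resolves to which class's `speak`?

LocalActor

L[FastActor] = FastActor + merge(L[SafeBlock], L[AbstractView], L[FancyPool], [SafeBlock AbstractView FancyPool])
  take SafeBlock:  [SafeBlock AbstractView AbstractBlock RemoteProxy SimpleProxy object] + [AbstractView RemoteProxy SimpleProxy object] + [FancyPool LocalActor SimpleProxy object] + [SafeBlock AbstractView FancyPool]
  take AbstractView:  [AbstractView AbstractBlock RemoteProxy SimpleProxy object] + [AbstractView RemoteProxy SimpleProxy object] + [FancyPool LocalActor SimpleProxy object] + [AbstractView FancyPool]
  take AbstractBlock:  [AbstractBlock RemoteProxy SimpleProxy object] + [RemoteProxy SimpleProxy object] + [FancyPool LocalActor SimpleProxy object] + [FancyPool]
  take RemoteProxy:  [RemoteProxy SimpleProxy object] + [RemoteProxy SimpleProxy object] + [FancyPool LocalActor SimpleProxy object] + [FancyPool]
  take FancyPool:  [SimpleProxy object] + [SimpleProxy object] + [FancyPool LocalActor SimpleProxy object] + [FancyPool]
  take LocalActor:  [SimpleProxy object] + [SimpleProxy object] + [LocalActor SimpleProxy object]
  take SimpleProxy:  [SimpleProxy object] + [SimpleProxy object] + [SimpleProxy object]
  take object:  [object] + [object] + [object]
MRO: FastActor SafeBlock AbstractView AbstractBlock RemoteProxy FancyPool LocalActor SimpleProxy object
super() in FancyPool.speak on a FastActor instance goes to the class after FancyPool in FastActor's MRO: LocalActor.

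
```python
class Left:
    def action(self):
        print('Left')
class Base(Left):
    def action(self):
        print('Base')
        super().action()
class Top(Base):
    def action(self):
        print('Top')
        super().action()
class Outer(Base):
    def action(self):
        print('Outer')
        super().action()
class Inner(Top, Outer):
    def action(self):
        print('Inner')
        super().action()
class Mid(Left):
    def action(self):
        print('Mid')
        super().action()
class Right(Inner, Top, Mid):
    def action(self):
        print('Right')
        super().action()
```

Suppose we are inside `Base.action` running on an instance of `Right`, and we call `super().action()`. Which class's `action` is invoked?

Mid

L[Right] = Right + merge(L[Inner], L[Top], L[Mid], [Inner Top Mid])
  take Inner:  [Inner Top Outer Base Left object] + [Top Base Left object] + [Mid Left object] + [Inner Top Mid]
  take Top:  [Top Outer Base Left object] + [Top Base Left object] + [Mid Left object] + [Top Mid]
  take Outer:  [Outer Base Left object] + [Base Left object] + [Mid Left object] + [Mid]
  take Base:  [Base Left object] + [Base Left object] + [Mid Left object] + [Mid]
  take Mid:  [Left object] + [Left object] + [Mid Left object] + [Mid]
  take Left:  [Left object] + [Left object] + [Left object]
  take object:  [object] + [object] + [object]
MRO: Right Inner Top Outer Base Mid Left object
super() in Base.action on a Right instance goes to the class after Base in Right's MRO: Mid.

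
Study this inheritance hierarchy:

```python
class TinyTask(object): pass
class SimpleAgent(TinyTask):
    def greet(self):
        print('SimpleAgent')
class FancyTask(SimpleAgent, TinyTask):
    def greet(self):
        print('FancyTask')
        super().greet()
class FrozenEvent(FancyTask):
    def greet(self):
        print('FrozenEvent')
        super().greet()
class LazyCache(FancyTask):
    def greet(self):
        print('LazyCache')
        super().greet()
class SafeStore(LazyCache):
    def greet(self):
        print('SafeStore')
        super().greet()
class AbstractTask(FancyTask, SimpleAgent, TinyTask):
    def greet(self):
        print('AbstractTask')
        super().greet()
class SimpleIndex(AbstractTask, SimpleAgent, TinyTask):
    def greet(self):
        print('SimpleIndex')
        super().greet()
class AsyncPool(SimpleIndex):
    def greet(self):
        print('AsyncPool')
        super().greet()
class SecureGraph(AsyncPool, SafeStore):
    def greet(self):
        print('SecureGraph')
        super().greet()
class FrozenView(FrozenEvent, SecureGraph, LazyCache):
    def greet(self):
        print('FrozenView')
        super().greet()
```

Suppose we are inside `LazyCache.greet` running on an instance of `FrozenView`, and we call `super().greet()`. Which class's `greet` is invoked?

FancyTask

L[FrozenView] = FrozenView + merge(L[FrozenEvent], L[SecureGraph], L[LazyCache], [FrozenEvent SecureGraph LazyCache])
  take FrozenEvent:  [FrozenEvent FancyTask SimpleAgent TinyTask object] + [SecureGraph AsyncPool SimpleIndex AbstractTask SafeStore LazyCache FancyTask SimpleAgent TinyTask object] + [LazyCache FancyTask SimpleAgent TinyTask object] + [FrozenEvent SecureGraph LazyCache]
  take SecureGraph:  [FancyTask SimpleAgent TinyTask object] + [SecureGraph AsyncPool SimpleIndex AbstractTask SafeStore LazyCache FancyTask SimpleAgent TinyTask object] + [LazyCache FancyTask SimpleAgent TinyTask object] + [SecureGraph LazyCache]
  take AsyncPool:  [FancyTask SimpleAgent TinyTask object] + [AsyncPool SimpleIndex AbstractTask SafeStore LazyCache FancyTask SimpleAgent TinyTask object] + [LazyCache FancyTask SimpleAgent TinyTask object] + [LazyCache]
  take SimpleIndex:  [FancyTask SimpleAgent TinyTask object] + [SimpleIndex AbstractTask SafeStore LazyCache FancyTask SimpleAgent TinyTask object] + [LazyCache FancyTask SimpleAgent TinyTask object] + [LazyCache]
  take AbstractTask:  [FancyTask SimpleAgent TinyTask object] + [AbstractTask SafeStore LazyCache FancyTask SimpleAgent TinyTask object] + [LazyCache FancyTask SimpleAgent TinyTask object] + [LazyCache]
  take SafeStore:  [FancyTask SimpleAgent TinyTask object] + [SafeStore LazyCache FancyTask SimpleAgent TinyTask object] + [LazyCache FancyTask SimpleAgent TinyTask object] + [LazyCache]
  take LazyCache:  [FancyTask SimpleAgent TinyTask object] + [LazyCache FancyTask SimpleAgent TinyTask object] + [LazyCache FancyTask SimpleAgent TinyTask object] + [LazyCache]
  take FancyTask:  [FancyTask SimpleAgent TinyTask object] + [FancyTask SimpleAgent TinyTask object] + [FancyTask SimpleAgent TinyTask object]
  take SimpleAgent:  [SimpleAgent TinyTask object] + [SimpleAgent TinyTask object] + [SimpleAgent TinyTask object]
  take TinyTask:  [TinyTask object] + [TinyTask object] + [TinyTask object]
  take object:  [object] + [object] + [object]
MRO: FrozenView FrozenEvent SecureGraph AsyncPool SimpleIndex AbstractTask SafeStore LazyCache FancyTask SimpleAgent TinyTask object
super() in LazyCache.greet on a FrozenView instance goes to the class after LazyCache in FrozenView's MRO: FancyTask.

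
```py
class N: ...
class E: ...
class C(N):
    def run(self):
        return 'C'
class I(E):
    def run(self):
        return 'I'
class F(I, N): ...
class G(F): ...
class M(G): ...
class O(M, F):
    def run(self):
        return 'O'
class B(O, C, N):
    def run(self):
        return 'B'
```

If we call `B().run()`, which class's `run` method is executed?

L[B] = B + merge(L[O], L[C], L[N], [O C N])
  take O:  [O M G F I E N object] + [C N object] + [N object] + [O C N]
  take M:  [M G F I E N object] + [C N object] + [N object] + [C N]
  take G:  [G F I E N object] + [C N object] + [N object] + [C N]
  take F:  [F I E N object] + [C N object] + [N object] + [C N]
  take I:  [I E N object] + [C N object] + [N object] + [C N]
  take E:  [E N object] + [C N object] + [N object] + [C N]
  take C:  [N object] + [C N object] + [N object] + [C N]
  take N:  [N object] + [N object] + [N object] + [N]
  take object:  [object] + [object] + [object]
MRO: B O M G F I E C N object
run is defined in: B, C, I, O. First along the MRO is B.

B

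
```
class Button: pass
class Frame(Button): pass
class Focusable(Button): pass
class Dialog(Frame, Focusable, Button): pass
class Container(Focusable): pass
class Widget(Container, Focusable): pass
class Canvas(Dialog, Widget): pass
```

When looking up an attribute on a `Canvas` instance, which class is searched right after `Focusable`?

L[Canvas] = Canvas + merge(L[Dialog], L[Widget], [Dialog Widget])
  take Dialog:  [Dialog Frame Focusable Button object] + [Widget Container Focusable Button object] + [Dialog Widget]
  take Frame:  [Frame Focusable Button object] + [Widget Container Focusable Button object] + [Widget]
  take Widget:  [Focusable Button object] + [Widget Container Focusable Button object] + [Widget]
  take Container:  [Focusable Button object] + [Container Focusable Button object]
  take Focusable:  [Focusable Button object] + [Focusable Button object]
  take Button:  [Button object] + [Button object]
  take object:  [object] + [object]
MRO: Canvas Dialog Frame Widget Container Focusable Button object
Focusable is at position 5; next is Button.

Button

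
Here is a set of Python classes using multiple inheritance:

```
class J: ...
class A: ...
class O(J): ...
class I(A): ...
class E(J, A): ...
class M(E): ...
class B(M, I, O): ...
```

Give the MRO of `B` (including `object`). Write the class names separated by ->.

L[B] = B + merge(L[M], L[I], L[O], [M I O])
  take M:  [M E J A object] + [I A object] + [O J object] + [M I O]
  take E:  [E J A object] + [I A object] + [O J object] + [I O]
  take I:  [J A object] + [I A object] + [O J object] + [I O]
  take O:  [J A object] + [A object] + [O J object] + [O]
  take J:  [J A object] + [A object] + [J object]
  take A:  [A object] + [A object] + [object]
  take object:  [object] + [object] + [object]

B -> M -> E -> I -> O -> J -> A -> object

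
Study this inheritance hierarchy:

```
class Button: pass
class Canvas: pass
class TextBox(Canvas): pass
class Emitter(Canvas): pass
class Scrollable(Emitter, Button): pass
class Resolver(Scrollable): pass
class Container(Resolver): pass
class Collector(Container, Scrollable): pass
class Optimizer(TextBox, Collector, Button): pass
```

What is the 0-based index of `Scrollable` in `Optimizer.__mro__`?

L[Optimizer] = Optimizer + merge(L[TextBox], L[Collector], L[Button], [TextBox Collector Button])
  take TextBox:  [TextBox Canvas object] + [Collector Container Resolver Scrollable Emitter Canvas Button object] + [Button object] + [TextBox Collector Button]
  take Collector:  [Canvas object] + [Collector Container Resolver Scrollable Emitter Canvas Button object] + [Button object] + [Collector Button]
  take Container:  [Canvas object] + [Container Resolver Scrollable Emitter Canvas Button object] + [Button object] + [Button]
  take Resolver:  [Canvas object] + [Resolver Scrollable Emitter Canvas Button object] + [Button object] + [Button]
  take Scrollable:  [Canvas object] + [Scrollable Emitter Canvas Button object] + [Button object] + [Button]
  take Emitter:  [Canvas object] + [Emitter Canvas Button object] + [Button object] + [Button]
  take Canvas:  [Canvas object] + [Canvas Button object] + [Button object] + [Button]
  take Button:  [object] + [Button object] + [Button object] + [Button]
  take object:  [object] + [object] + [object]
MRO: Optimizer TextBox Collector Container Resolver Scrollable Emitter Canvas Button object
Scrollable sits at index 5.

5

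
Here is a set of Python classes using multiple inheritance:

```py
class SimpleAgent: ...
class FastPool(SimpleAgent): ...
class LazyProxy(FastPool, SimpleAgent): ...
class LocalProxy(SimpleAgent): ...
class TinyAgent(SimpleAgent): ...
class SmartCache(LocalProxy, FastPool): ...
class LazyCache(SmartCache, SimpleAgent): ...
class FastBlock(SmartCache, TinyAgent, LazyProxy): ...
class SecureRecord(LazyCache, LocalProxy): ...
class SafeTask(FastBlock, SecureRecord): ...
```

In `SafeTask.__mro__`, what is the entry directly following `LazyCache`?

L[SafeTask] = SafeTask + merge(L[FastBlock], L[SecureRecord], [FastBlock SecureRecord])
  take FastBlock:  [FastBlock SmartCache LocalProxy TinyAgent LazyProxy FastPool SimpleAgent object] + [SecureRecord LazyCache SmartCache LocalProxy FastPool SimpleAgent object] + [FastBlock SecureRecord]
  take SecureRecord:  [SmartCache LocalProxy TinyAgent LazyProxy FastPool SimpleAgent object] + [SecureRecord LazyCache SmartCache LocalProxy FastPool SimpleAgent object] + [SecureRecord]
  take LazyCache:  [SmartCache LocalProxy TinyAgent LazyProxy FastPool SimpleAgent object] + [LazyCache SmartCache LocalProxy FastPool SimpleAgent object]
  take SmartCache:  [SmartCache LocalProxy TinyAgent LazyProxy FastPool SimpleAgent object] + [SmartCache LocalProxy FastPool SimpleAgent object]
  take LocalProxy:  [LocalProxy TinyAgent LazyProxy FastPool SimpleAgent object] + [LocalProxy FastPool SimpleAgent object]
  take TinyAgent:  [TinyAgent LazyProxy FastPool SimpleAgent object] + [FastPool SimpleAgent object]
  take LazyProxy:  [LazyProxy FastPool SimpleAgent object] + [FastPool SimpleAgent object]
  take FastPool:  [FastPool SimpleAgent object] + [FastPool SimpleAgent object]
  take SimpleAgent:  [SimpleAgent object] + [SimpleAgent object]
  take object:  [object] + [object]
MRO: SafeTask FastBlock SecureRecord LazyCache SmartCache LocalProxy TinyAgent LazyProxy FastPool SimpleAgent object
LazyCache is at position 3; next is SmartCache.

SmartCache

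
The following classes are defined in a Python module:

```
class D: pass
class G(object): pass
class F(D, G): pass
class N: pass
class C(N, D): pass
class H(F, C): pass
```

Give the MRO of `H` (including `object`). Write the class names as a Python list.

[H, F, C, N, D, G, object]

L[H] = H + merge(L[F], L[C], [F C])
  take F:  [F D G object] + [C N D object] + [F C]
  take C:  [D G object] + [C N D object] + [C]
  take N:  [D G object] + [N D object]
  take D:  [D G object] + [D object]
  take G:  [G object] + [object]
  take object:  [object] + [object]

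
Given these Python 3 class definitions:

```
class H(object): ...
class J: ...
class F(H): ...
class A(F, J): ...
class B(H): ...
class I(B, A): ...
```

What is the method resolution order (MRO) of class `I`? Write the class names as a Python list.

L[I] = I + merge(L[B], L[A], [B A])
  take B:  [B H object] + [A F H J object] + [B A]
  take A:  [H object] + [A F H J object] + [A]
  take F:  [H object] + [F H J object]
  take H:  [H object] + [H J object]
  take J:  [object] + [J object]
  take object:  [object] + [object]

[I, B, A, F, H, J, object]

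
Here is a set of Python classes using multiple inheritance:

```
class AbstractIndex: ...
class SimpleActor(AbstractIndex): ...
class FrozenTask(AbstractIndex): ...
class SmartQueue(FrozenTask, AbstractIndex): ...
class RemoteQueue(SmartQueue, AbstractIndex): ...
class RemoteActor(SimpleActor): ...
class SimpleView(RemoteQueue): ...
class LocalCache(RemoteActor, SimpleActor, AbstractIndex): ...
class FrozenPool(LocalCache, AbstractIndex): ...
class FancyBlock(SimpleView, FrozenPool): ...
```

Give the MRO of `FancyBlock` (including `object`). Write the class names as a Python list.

L[FancyBlock] = FancyBlock + merge(L[SimpleView], L[FrozenPool], [SimpleView FrozenPool])
  take SimpleView:  [SimpleView RemoteQueue SmartQueue FrozenTask AbstractIndex object] + [FrozenPool LocalCache RemoteActor SimpleActor AbstractIndex object] + [SimpleView FrozenPool]
  take RemoteQueue:  [RemoteQueue SmartQueue FrozenTask AbstractIndex object] + [FrozenPool LocalCache RemoteActor SimpleActor AbstractIndex object] + [FrozenPool]
  take SmartQueue:  [SmartQueue FrozenTask AbstractIndex object] + [FrozenPool LocalCache RemoteActor SimpleActor AbstractIndex object] + [FrozenPool]
  take FrozenTask:  [FrozenTask AbstractIndex object] + [FrozenPool LocalCache RemoteActor SimpleActor AbstractIndex object] + [FrozenPool]
  take FrozenPool:  [AbstractIndex object] + [FrozenPool LocalCache RemoteActor SimpleActor AbstractIndex object] + [FrozenPool]
  take LocalCache:  [AbstractIndex object] + [LocalCache RemoteActor SimpleActor AbstractIndex object]
  take RemoteActor:  [AbstractIndex object] + [RemoteActor SimpleActor AbstractIndex object]
  take SimpleActor:  [AbstractIndex object] + [SimpleActor AbstractIndex object]
  take AbstractIndex:  [AbstractIndex object] + [AbstractIndex object]
  take object:  [object] + [object]

[FancyBlock, SimpleView, RemoteQueue, SmartQueue, FrozenTask, FrozenPool, LocalCache, RemoteActor, SimpleActor, AbstractIndex, object]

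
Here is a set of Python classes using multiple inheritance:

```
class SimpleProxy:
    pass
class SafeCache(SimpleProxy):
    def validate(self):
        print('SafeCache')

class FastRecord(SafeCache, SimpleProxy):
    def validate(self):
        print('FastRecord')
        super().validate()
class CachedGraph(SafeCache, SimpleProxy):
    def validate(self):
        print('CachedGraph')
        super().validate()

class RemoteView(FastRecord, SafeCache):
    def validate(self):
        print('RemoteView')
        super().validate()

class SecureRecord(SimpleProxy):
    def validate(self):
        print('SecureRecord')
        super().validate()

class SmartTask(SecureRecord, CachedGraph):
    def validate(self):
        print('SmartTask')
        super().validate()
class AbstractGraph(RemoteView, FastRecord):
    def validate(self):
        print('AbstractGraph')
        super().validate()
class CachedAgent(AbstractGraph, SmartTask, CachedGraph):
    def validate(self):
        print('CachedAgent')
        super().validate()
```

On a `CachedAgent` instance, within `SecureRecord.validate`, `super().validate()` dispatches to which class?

CachedGraph

L[CachedAgent] = CachedAgent + merge(L[AbstractGraph], L[SmartTask], L[CachedGraph], [AbstractGraph SmartTask CachedGraph])
  take AbstractGraph:  [AbstractGraph RemoteView FastRecord SafeCache SimpleProxy object] + [SmartTask SecureRecord CachedGraph SafeCache SimpleProxy object] + [CachedGraph SafeCache SimpleProxy object] + [AbstractGraph SmartTask CachedGraph]
  take RemoteView:  [RemoteView FastRecord SafeCache SimpleProxy object] + [SmartTask SecureRecord CachedGraph SafeCache SimpleProxy object] + [CachedGraph SafeCache SimpleProxy object] + [SmartTask CachedGraph]
  take FastRecord:  [FastRecord SafeCache SimpleProxy object] + [SmartTask SecureRecord CachedGraph SafeCache SimpleProxy object] + [CachedGraph SafeCache SimpleProxy object] + [SmartTask CachedGraph]
  take SmartTask:  [SafeCache SimpleProxy object] + [SmartTask SecureRecord CachedGraph SafeCache SimpleProxy object] + [CachedGraph SafeCache SimpleProxy object] + [SmartTask CachedGraph]
  take SecureRecord:  [SafeCache SimpleProxy object] + [SecureRecord CachedGraph SafeCache SimpleProxy object] + [CachedGraph SafeCache SimpleProxy object] + [CachedGraph]
  take CachedGraph:  [SafeCache SimpleProxy object] + [CachedGraph SafeCache SimpleProxy object] + [CachedGraph SafeCache SimpleProxy object] + [CachedGraph]
  take SafeCache:  [SafeCache SimpleProxy object] + [SafeCache SimpleProxy object] + [SafeCache SimpleProxy object]
  take SimpleProxy:  [SimpleProxy object] + [SimpleProxy object] + [SimpleProxy object]
  take object:  [object] + [object] + [object]
MRO: CachedAgent AbstractGraph RemoteView FastRecord SmartTask SecureRecord CachedGraph SafeCache SimpleProxy object
super() in SecureRecord.validate on a CachedAgent instance goes to the class after SecureRecord in CachedAgent's MRO: CachedGraph.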